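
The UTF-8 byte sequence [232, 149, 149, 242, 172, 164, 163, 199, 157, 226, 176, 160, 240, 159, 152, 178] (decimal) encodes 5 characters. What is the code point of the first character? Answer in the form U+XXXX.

U+8555

Offset 0: leading byte 0xE8 = 11101000 → 3-byte char #1 = E8 95 95.
Leading byte 0xE8 = 11101000 matches 1110xxxx → 3-byte sequence.
Byte 1: 0xE8 = 11101000, payload 1000 (4 bits).
Byte 2: 0x95 = 10010101 (10xxxxxx ✓), payload 010101.
Byte 3: 0x95 = 10010101 (10xxxxxx ✓), payload 010101.
Concatenate: 1000010101010101 = 0x8555 (16 bits → U+8555).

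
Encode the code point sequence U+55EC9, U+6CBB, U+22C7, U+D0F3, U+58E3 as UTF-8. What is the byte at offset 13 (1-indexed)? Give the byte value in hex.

0xB3

1-indexed offset 13 is 0-indexed offset 12.
U+55EC9 → 4-byte form F1 95 BB 89 at offsets 0–3.
U+6CBB → 3-byte form E6 B2 BB at offsets 4–6.
U+22C7 → 3-byte form E2 8B 87 at offsets 7–9.
U+D0F3 → 3-byte form ED 83 B3 at offsets 10–12.
Offset 12 falls in char 4's range; it's byte 3 of ED 83 B3 = 0xB3.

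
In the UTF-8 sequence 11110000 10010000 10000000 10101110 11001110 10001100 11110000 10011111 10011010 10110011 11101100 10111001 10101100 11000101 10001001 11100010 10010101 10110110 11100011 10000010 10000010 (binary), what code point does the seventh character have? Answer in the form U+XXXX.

U+3082

Offset 0: leading byte 0xF0 = 11110000 → 4-byte char #1 = F0 90 80 AE.
Offset 4: leading byte 0xCE = 11001110 → 2-byte char #2 = CE 8C.
Offset 6: leading byte 0xF0 = 11110000 → 4-byte char #3 = F0 9F 9A B3.
Offset 10: leading byte 0xEC = 11101100 → 3-byte char #4 = EC B9 AC.
Offset 13: leading byte 0xC5 = 11000101 → 2-byte char #5 = C5 89.
Offset 15: leading byte 0xE2 = 11100010 → 3-byte char #6 = E2 95 B6.
Offset 18: leading byte 0xE3 = 11100011 → 3-byte char #7 = E3 82 82.
Leading byte 0xE3 = 11100011 matches 1110xxxx → 3-byte sequence.
Byte 1: 0xE3 = 11100011, payload 0011 (4 bits).
Byte 2: 0x82 = 10000010 (10xxxxxx ✓), payload 000010.
Byte 3: 0x82 = 10000010 (10xxxxxx ✓), payload 000010.
Concatenate: 0011000010000010 = 0x3082 (16 bits → U+3082).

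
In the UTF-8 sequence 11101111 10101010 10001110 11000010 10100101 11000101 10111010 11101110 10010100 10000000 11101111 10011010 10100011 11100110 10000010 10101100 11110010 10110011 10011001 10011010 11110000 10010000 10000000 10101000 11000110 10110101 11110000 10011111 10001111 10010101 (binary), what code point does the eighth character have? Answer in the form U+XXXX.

Offset 0: leading byte 0xEF = 11101111 → 3-byte char #1 = EF AA 8E.
Offset 3: leading byte 0xC2 = 11000010 → 2-byte char #2 = C2 A5.
Offset 5: leading byte 0xC5 = 11000101 → 2-byte char #3 = C5 BA.
Offset 7: leading byte 0xEE = 11101110 → 3-byte char #4 = EE 94 80.
Offset 10: leading byte 0xEF = 11101111 → 3-byte char #5 = EF 9A A3.
Offset 13: leading byte 0xE6 = 11100110 → 3-byte char #6 = E6 82 AC.
Offset 16: leading byte 0xF2 = 11110010 → 4-byte char #7 = F2 B3 99 9A.
Offset 20: leading byte 0xF0 = 11110000 → 4-byte char #8 = F0 90 80 A8.
Leading byte 0xF0 = 11110000 matches 11110xxx → 4-byte sequence.
Byte 1: 0xF0 = 11110000, payload 000 (3 bits).
Byte 2: 0x90 = 10010000 (10xxxxxx ✓), payload 010000.
Byte 3: 0x80 = 10000000 (10xxxxxx ✓), payload 000000.
Byte 4: 0xA8 = 10101000 (10xxxxxx ✓), payload 101000.
Concatenate: 000010000000000101000 = 0x10028 (21 bits → U+10028).

U+10028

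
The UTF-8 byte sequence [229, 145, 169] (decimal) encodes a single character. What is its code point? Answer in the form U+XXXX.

U+5469

Leading byte 0xE5 = 11100101 matches 1110xxxx → 3-byte sequence.
Byte 1: 0xE5 = 11100101, payload 0101 (4 bits).
Byte 2: 0x91 = 10010001 (10xxxxxx ✓), payload 010001.
Byte 3: 0xA9 = 10101001 (10xxxxxx ✓), payload 101001.
Concatenate: 0101010001101001 = 0x5469 (16 bits → U+5469).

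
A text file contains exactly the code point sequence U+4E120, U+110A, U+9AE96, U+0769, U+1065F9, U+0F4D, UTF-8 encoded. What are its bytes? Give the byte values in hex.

U+4E120: 4-byte form → F1 8E 84 A0.
U+110A: 3-byte form → E1 84 8A.
U+9AE96: 4-byte form → F2 9A BA 96.
U+0769: 2-byte form → DD A9.
U+1065F9: 4-byte form → F4 86 97 B9.
U+0F4D: 3-byte form → E0 BD 8D.
Concatenated (20 bytes): F1 8E 84 A0 E1 84 8A F2 9A BA 96 DD A9 F4 86 97 B9 E0 BD 8D.

F1 8E 84 A0 E1 84 8A F2 9A BA 96 DD A9 F4 86 97 B9 E0 BD 8D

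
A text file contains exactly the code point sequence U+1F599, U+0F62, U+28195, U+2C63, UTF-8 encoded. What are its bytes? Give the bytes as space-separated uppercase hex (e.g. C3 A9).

F0 9F 96 99 E0 BD A2 F0 A8 86 95 E2 B1 A3

U+1F599: 4-byte form → F0 9F 96 99.
U+0F62: 3-byte form → E0 BD A2.
U+28195: 4-byte form → F0 A8 86 95.
U+2C63: 3-byte form → E2 B1 A3.
Concatenated (14 bytes): F0 9F 96 99 E0 BD A2 F0 A8 86 95 E2 B1 A3.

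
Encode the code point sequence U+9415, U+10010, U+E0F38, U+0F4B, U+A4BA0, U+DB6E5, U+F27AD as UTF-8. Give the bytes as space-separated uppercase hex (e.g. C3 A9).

U+9415: 3-byte form → E9 90 95.
U+10010: 4-byte form → F0 90 80 90.
U+E0F38: 4-byte form → F3 A0 BC B8.
U+0F4B: 3-byte form → E0 BD 8B.
U+A4BA0: 4-byte form → F2 A4 AE A0.
U+DB6E5: 4-byte form → F3 9B 9B A5.
U+F27AD: 4-byte form → F3 B2 9E AD.
Concatenated (26 bytes): E9 90 95 F0 90 80 90 F3 A0 BC B8 E0 BD 8B F2 A4 AE A0 F3 9B 9B A5 F3 B2 9E AD.

E9 90 95 F0 90 80 90 F3 A0 BC B8 E0 BD 8B F2 A4 AE A0 F3 9B 9B A5 F3 B2 9E AD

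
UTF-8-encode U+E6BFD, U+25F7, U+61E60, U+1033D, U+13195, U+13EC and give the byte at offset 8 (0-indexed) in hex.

U+E6BFD → 4-byte form F3 A6 AF BD at offsets 0–3.
U+25F7 → 3-byte form E2 97 B7 at offsets 4–6.
U+61E60 → 4-byte form F1 A1 B9 A0 at offsets 7–10.
Offset 8 falls in char 3's range; it's byte 2 of F1 A1 B9 A0 = 0xA1.

0xA1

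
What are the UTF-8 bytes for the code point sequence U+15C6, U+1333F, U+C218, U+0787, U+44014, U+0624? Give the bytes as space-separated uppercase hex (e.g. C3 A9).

E1 97 86 F0 93 8C BF EC 88 98 DE 87 F1 84 80 94 D8 A4

U+15C6: 3-byte form → E1 97 86.
U+1333F: 4-byte form → F0 93 8C BF.
U+C218: 3-byte form → EC 88 98.
U+0787: 2-byte form → DE 87.
U+44014: 4-byte form → F1 84 80 94.
U+0624: 2-byte form → D8 A4.
Concatenated (18 bytes): E1 97 86 F0 93 8C BF EC 88 98 DE 87 F1 84 80 94 D8 A4.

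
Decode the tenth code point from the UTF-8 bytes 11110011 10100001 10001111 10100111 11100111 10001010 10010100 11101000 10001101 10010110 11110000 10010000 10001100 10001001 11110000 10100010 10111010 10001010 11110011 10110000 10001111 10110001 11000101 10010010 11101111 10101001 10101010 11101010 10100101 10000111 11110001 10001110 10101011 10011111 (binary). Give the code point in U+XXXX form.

U+4EADF

Offset 0: leading byte 0xF3 = 11110011 → 4-byte char #1 = F3 A1 8F A7.
Offset 4: leading byte 0xE7 = 11100111 → 3-byte char #2 = E7 8A 94.
Offset 7: leading byte 0xE8 = 11101000 → 3-byte char #3 = E8 8D 96.
Offset 10: leading byte 0xF0 = 11110000 → 4-byte char #4 = F0 90 8C 89.
Offset 14: leading byte 0xF0 = 11110000 → 4-byte char #5 = F0 A2 BA 8A.
Offset 18: leading byte 0xF3 = 11110011 → 4-byte char #6 = F3 B0 8F B1.
Offset 22: leading byte 0xC5 = 11000101 → 2-byte char #7 = C5 92.
Offset 24: leading byte 0xEF = 11101111 → 3-byte char #8 = EF A9 AA.
Offset 27: leading byte 0xEA = 11101010 → 3-byte char #9 = EA A5 87.
Offset 30: leading byte 0xF1 = 11110001 → 4-byte char #10 = F1 8E AB 9F.
Leading byte 0xF1 = 11110001 matches 11110xxx → 4-byte sequence.
Byte 1: 0xF1 = 11110001, payload 001 (3 bits).
Byte 2: 0x8E = 10001110 (10xxxxxx ✓), payload 001110.
Byte 3: 0xAB = 10101011 (10xxxxxx ✓), payload 101011.
Byte 4: 0x9F = 10011111 (10xxxxxx ✓), payload 011111.
Concatenate: 001001110101011011111 = 0x4EADF (21 bits → U+4EADF).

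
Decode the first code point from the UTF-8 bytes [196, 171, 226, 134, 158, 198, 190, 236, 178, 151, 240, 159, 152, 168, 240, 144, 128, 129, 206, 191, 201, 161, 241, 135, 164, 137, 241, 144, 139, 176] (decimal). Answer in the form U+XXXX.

Offset 0: leading byte 0xC4 = 11000100 → 2-byte char #1 = C4 AB.
Leading byte 0xC4 = 11000100 matches 110xxxxx → 2-byte sequence.
Byte 1: 0xC4 = 11000100, payload 00100 (5 bits).
Byte 2: 0xAB = 10101011 (10xxxxxx ✓), payload 101011.
Concatenate: 00100101011 = 0x12B (11 bits → U+012B).

U+012B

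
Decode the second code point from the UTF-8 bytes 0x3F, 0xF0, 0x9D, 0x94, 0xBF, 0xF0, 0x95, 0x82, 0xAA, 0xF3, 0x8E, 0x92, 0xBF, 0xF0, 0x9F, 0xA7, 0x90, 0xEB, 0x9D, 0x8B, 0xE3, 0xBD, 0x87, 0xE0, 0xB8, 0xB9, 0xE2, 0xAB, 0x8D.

Offset 0: leading byte 0x3F = 00111111 → 1-byte char #1 = 3F.
Offset 1: leading byte 0xF0 = 11110000 → 4-byte char #2 = F0 9D 94 BF.
Leading byte 0xF0 = 11110000 matches 11110xxx → 4-byte sequence.
Byte 1: 0xF0 = 11110000, payload 000 (3 bits).
Byte 2: 0x9D = 10011101 (10xxxxxx ✓), payload 011101.
Byte 3: 0x94 = 10010100 (10xxxxxx ✓), payload 010100.
Byte 4: 0xBF = 10111111 (10xxxxxx ✓), payload 111111.
Concatenate: 000011101010100111111 = 0x1D53F (21 bits → U+1D53F).

U+1D53F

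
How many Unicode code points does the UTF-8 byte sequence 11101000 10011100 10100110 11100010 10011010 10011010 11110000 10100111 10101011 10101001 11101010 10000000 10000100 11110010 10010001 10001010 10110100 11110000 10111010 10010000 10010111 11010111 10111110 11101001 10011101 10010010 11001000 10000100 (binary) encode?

9

Byte at offset 0: 0xE8 = 11101000 → 3-byte char (#1). Advance 3.
Byte at offset 3: 0xE2 = 11100010 → 3-byte char (#2). Advance 3.
Byte at offset 6: 0xF0 = 11110000 → 4-byte char (#3). Advance 4.
Byte at offset 10: 0xEA = 11101010 → 3-byte char (#4). Advance 3.
Byte at offset 13: 0xF2 = 11110010 → 4-byte char (#5). Advance 4.
Byte at offset 17: 0xF0 = 11110000 → 4-byte char (#6). Advance 4.
Byte at offset 21: 0xD7 = 11010111 → 2-byte char (#7). Advance 2.
Byte at offset 23: 0xE9 = 11101001 → 3-byte char (#8). Advance 3.
Byte at offset 26: 0xC8 = 11001000 → 2-byte char (#9). Advance 2.
Reached end at offset 28 after 9 code points.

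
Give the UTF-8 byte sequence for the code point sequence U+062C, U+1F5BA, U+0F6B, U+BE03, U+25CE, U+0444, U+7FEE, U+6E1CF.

U+062C: 2-byte form → D8 AC.
U+1F5BA: 4-byte form → F0 9F 96 BA.
U+0F6B: 3-byte form → E0 BD AB.
U+BE03: 3-byte form → EB B8 83.
U+25CE: 3-byte form → E2 97 8E.
U+0444: 2-byte form → D1 84.
U+7FEE: 3-byte form → E7 BF AE.
U+6E1CF: 4-byte form → F1 AE 87 8F.
Concatenated (24 bytes): D8 AC F0 9F 96 BA E0 BD AB EB B8 83 E2 97 8E D1 84 E7 BF AE F1 AE 87 8F.

D8 AC F0 9F 96 BA E0 BD AB EB B8 83 E2 97 8E D1 84 E7 BF AE F1 AE 87 8F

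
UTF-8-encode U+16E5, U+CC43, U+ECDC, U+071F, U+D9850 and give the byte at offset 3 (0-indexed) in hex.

U+16E5 → 3-byte form E1 9B A5 at offsets 0–2.
U+CC43 → 3-byte form EC B1 83 at offsets 3–5.
Offset 3 falls in char 2's range; it's byte 1 of EC B1 83 = 0xEC.

0xEC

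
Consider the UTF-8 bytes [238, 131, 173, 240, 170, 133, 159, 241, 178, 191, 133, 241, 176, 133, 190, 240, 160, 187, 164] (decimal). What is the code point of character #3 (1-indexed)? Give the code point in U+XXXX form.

Offset 0: leading byte 0xEE = 11101110 → 3-byte char #1 = EE 83 AD.
Offset 3: leading byte 0xF0 = 11110000 → 4-byte char #2 = F0 AA 85 9F.
Offset 7: leading byte 0xF1 = 11110001 → 4-byte char #3 = F1 B2 BF 85.
Leading byte 0xF1 = 11110001 matches 11110xxx → 4-byte sequence.
Byte 1: 0xF1 = 11110001, payload 001 (3 bits).
Byte 2: 0xB2 = 10110010 (10xxxxxx ✓), payload 110010.
Byte 3: 0xBF = 10111111 (10xxxxxx ✓), payload 111111.
Byte 4: 0x85 = 10000101 (10xxxxxx ✓), payload 000101.
Concatenate: 001110010111111000101 = 0x72FC5 (21 bits → U+72FC5).

U+72FC5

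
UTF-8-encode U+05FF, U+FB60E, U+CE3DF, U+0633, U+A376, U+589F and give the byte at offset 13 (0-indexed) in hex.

U+05FF → 2-byte form D7 BF at offsets 0–1.
U+FB60E → 4-byte form F3 BB 98 8E at offsets 2–5.
U+CE3DF → 4-byte form F3 8E 8F 9F at offsets 6–9.
U+0633 → 2-byte form D8 B3 at offsets 10–11.
U+A376 → 3-byte form EA 8D B6 at offsets 12–14.
Offset 13 falls in char 5's range; it's byte 2 of EA 8D B6 = 0x8D.

0x8D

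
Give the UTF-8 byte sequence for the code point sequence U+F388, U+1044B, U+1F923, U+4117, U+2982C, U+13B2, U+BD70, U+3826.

U+F388: 3-byte form → EF 8E 88.
U+1044B: 4-byte form → F0 90 91 8B.
U+1F923: 4-byte form → F0 9F A4 A3.
U+4117: 3-byte form → E4 84 97.
U+2982C: 4-byte form → F0 A9 A0 AC.
U+13B2: 3-byte form → E1 8E B2.
U+BD70: 3-byte form → EB B5 B0.
U+3826: 3-byte form → E3 A0 A6.
Concatenated (27 bytes): EF 8E 88 F0 90 91 8B F0 9F A4 A3 E4 84 97 F0 A9 A0 AC E1 8E B2 EB B5 B0 E3 A0 A6.

EF 8E 88 F0 90 91 8B F0 9F A4 A3 E4 84 97 F0 A9 A0 AC E1 8E B2 EB B5 B0 E3 A0 A6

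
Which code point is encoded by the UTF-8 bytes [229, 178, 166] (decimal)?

Leading byte 0xE5 = 11100101 matches 1110xxxx → 3-byte sequence.
Byte 1: 0xE5 = 11100101, payload 0101 (4 bits).
Byte 2: 0xB2 = 10110010 (10xxxxxx ✓), payload 110010.
Byte 3: 0xA6 = 10100110 (10xxxxxx ✓), payload 100110.
Concatenate: 0101110010100110 = 0x5CA6 (16 bits → U+5CA6).

U+5CA6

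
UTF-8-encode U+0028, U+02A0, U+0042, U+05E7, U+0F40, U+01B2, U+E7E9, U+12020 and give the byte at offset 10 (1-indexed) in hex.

0xC6

1-indexed offset 10 is 0-indexed offset 9.
U+0028 → 1-byte form 28 at offsets 0–0.
U+02A0 → 2-byte form CA A0 at offsets 1–2.
U+0042 → 1-byte form 42 at offsets 3–3.
U+05E7 → 2-byte form D7 A7 at offsets 4–5.
U+0F40 → 3-byte form E0 BD 80 at offsets 6–8.
U+01B2 → 2-byte form C6 B2 at offsets 9–10.
Offset 9 falls in char 6's range; it's byte 1 of C6 B2 = 0xC6.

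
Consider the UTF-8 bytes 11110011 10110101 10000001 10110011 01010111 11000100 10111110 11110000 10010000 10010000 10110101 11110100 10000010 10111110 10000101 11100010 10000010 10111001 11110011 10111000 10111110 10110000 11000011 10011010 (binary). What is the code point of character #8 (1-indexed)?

Offset 0: leading byte 0xF3 = 11110011 → 4-byte char #1 = F3 B5 81 B3.
Offset 4: leading byte 0x57 = 01010111 → 1-byte char #2 = 57.
Offset 5: leading byte 0xC4 = 11000100 → 2-byte char #3 = C4 BE.
Offset 7: leading byte 0xF0 = 11110000 → 4-byte char #4 = F0 90 90 B5.
Offset 11: leading byte 0xF4 = 11110100 → 4-byte char #5 = F4 82 BE 85.
Offset 15: leading byte 0xE2 = 11100010 → 3-byte char #6 = E2 82 B9.
Offset 18: leading byte 0xF3 = 11110011 → 4-byte char #7 = F3 B8 BE B0.
Offset 22: leading byte 0xC3 = 11000011 → 2-byte char #8 = C3 9A.
Leading byte 0xC3 = 11000011 matches 110xxxxx → 2-byte sequence.
Byte 1: 0xC3 = 11000011, payload 00011 (5 bits).
Byte 2: 0x9A = 10011010 (10xxxxxx ✓), payload 011010.
Concatenate: 00011011010 = 0xDA (11 bits → U+00DA).

U+00DA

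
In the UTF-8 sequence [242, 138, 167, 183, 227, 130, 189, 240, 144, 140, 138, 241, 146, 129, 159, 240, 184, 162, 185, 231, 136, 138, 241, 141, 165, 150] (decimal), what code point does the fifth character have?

U+388B9

Offset 0: leading byte 0xF2 = 11110010 → 4-byte char #1 = F2 8A A7 B7.
Offset 4: leading byte 0xE3 = 11100011 → 3-byte char #2 = E3 82 BD.
Offset 7: leading byte 0xF0 = 11110000 → 4-byte char #3 = F0 90 8C 8A.
Offset 11: leading byte 0xF1 = 11110001 → 4-byte char #4 = F1 92 81 9F.
Offset 15: leading byte 0xF0 = 11110000 → 4-byte char #5 = F0 B8 A2 B9.
Leading byte 0xF0 = 11110000 matches 11110xxx → 4-byte sequence.
Byte 1: 0xF0 = 11110000, payload 000 (3 bits).
Byte 2: 0xB8 = 10111000 (10xxxxxx ✓), payload 111000.
Byte 3: 0xA2 = 10100010 (10xxxxxx ✓), payload 100010.
Byte 4: 0xB9 = 10111001 (10xxxxxx ✓), payload 111001.
Concatenate: 000111000100010111001 = 0x388B9 (21 bits → U+388B9).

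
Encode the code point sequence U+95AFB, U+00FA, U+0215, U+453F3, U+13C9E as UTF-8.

F2 95 AB BB C3 BA C8 95 F1 85 8F B3 F0 93 B2 9E

U+95AFB: 4-byte form → F2 95 AB BB.
U+00FA: 2-byte form → C3 BA.
U+0215: 2-byte form → C8 95.
U+453F3: 4-byte form → F1 85 8F B3.
U+13C9E: 4-byte form → F0 93 B2 9E.
Concatenated (16 bytes): F2 95 AB BB C3 BA C8 95 F1 85 8F B3 F0 93 B2 9E.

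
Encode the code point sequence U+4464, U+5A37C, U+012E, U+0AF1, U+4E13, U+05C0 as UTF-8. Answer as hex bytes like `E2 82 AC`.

U+4464: 3-byte form → E4 91 A4.
U+5A37C: 4-byte form → F1 9A 8D BC.
U+012E: 2-byte form → C4 AE.
U+0AF1: 3-byte form → E0 AB B1.
U+4E13: 3-byte form → E4 B8 93.
U+05C0: 2-byte form → D7 80.
Concatenated (17 bytes): E4 91 A4 F1 9A 8D BC C4 AE E0 AB B1 E4 B8 93 D7 80.

E4 91 A4 F1 9A 8D BC C4 AE E0 AB B1 E4 B8 93 D7 80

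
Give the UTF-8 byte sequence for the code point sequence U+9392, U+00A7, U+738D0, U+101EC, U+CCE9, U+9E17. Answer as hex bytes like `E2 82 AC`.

E9 8E 92 C2 A7 F1 B3 A3 90 F0 90 87 AC EC B3 A9 E9 B8 97

U+9392: 3-byte form → E9 8E 92.
U+00A7: 2-byte form → C2 A7.
U+738D0: 4-byte form → F1 B3 A3 90.
U+101EC: 4-byte form → F0 90 87 AC.
U+CCE9: 3-byte form → EC B3 A9.
U+9E17: 3-byte form → E9 B8 97.
Concatenated (19 bytes): E9 8E 92 C2 A7 F1 B3 A3 90 F0 90 87 AC EC B3 A9 E9 B8 97.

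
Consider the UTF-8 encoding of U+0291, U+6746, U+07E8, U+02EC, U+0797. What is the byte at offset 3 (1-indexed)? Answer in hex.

1-indexed offset 3 is 0-indexed offset 2.
U+0291 → 2-byte form CA 91 at offsets 0–1.
U+6746 → 3-byte form E6 9D 86 at offsets 2–4.
Offset 2 falls in char 2's range; it's byte 1 of E6 9D 86 = 0xE6.

0xE6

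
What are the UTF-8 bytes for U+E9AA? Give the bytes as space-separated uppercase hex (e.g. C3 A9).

EE A6 AA

U+E9AA = 0xE9AA = 59818 decimal. In range U+0800–U+FFFF → 3-byte form: 1110xxxx 10xxxxxx 10xxxxxx.
Binary (16 bits): 1110100110101010.
Split 4+6+6: 1110 | 100110 | 101010.
Byte 1: 11101110 = 0xEE.
Byte 2: 10100110 = 0xA6.
Byte 3: 10101010 = 0xAA.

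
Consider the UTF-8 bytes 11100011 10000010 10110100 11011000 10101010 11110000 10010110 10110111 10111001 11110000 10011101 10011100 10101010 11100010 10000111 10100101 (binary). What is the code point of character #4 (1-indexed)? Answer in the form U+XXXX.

Offset 0: leading byte 0xE3 = 11100011 → 3-byte char #1 = E3 82 B4.
Offset 3: leading byte 0xD8 = 11011000 → 2-byte char #2 = D8 AA.
Offset 5: leading byte 0xF0 = 11110000 → 4-byte char #3 = F0 96 B7 B9.
Offset 9: leading byte 0xF0 = 11110000 → 4-byte char #4 = F0 9D 9C AA.
Leading byte 0xF0 = 11110000 matches 11110xxx → 4-byte sequence.
Byte 1: 0xF0 = 11110000, payload 000 (3 bits).
Byte 2: 0x9D = 10011101 (10xxxxxx ✓), payload 011101.
Byte 3: 0x9C = 10011100 (10xxxxxx ✓), payload 011100.
Byte 4: 0xAA = 10101010 (10xxxxxx ✓), payload 101010.
Concatenate: 000011101011100101010 = 0x1D72A (21 bits → U+1D72A).

U+1D72A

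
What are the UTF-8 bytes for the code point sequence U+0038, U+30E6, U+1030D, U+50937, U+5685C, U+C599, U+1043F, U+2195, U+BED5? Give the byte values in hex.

U+0038: 1-byte form → 38.
U+30E6: 3-byte form → E3 83 A6.
U+1030D: 4-byte form → F0 90 8C 8D.
U+50937: 4-byte form → F1 90 A4 B7.
U+5685C: 4-byte form → F1 96 A1 9C.
U+C599: 3-byte form → EC 96 99.
U+1043F: 4-byte form → F0 90 90 BF.
U+2195: 3-byte form → E2 86 95.
U+BED5: 3-byte form → EB BB 95.
Concatenated (29 bytes): 38 E3 83 A6 F0 90 8C 8D F1 90 A4 B7 F1 96 A1 9C EC 96 99 F0 90 90 BF E2 86 95 EB BB 95.

38 E3 83 A6 F0 90 8C 8D F1 90 A4 B7 F1 96 A1 9C EC 96 99 F0 90 90 BF E2 86 95 EB BB 95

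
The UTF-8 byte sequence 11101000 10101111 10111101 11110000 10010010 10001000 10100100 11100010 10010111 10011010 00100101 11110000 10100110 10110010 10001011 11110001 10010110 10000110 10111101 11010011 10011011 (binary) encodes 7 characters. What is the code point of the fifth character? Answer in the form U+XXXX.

Offset 0: leading byte 0xE8 = 11101000 → 3-byte char #1 = E8 AF BD.
Offset 3: leading byte 0xF0 = 11110000 → 4-byte char #2 = F0 92 88 A4.
Offset 7: leading byte 0xE2 = 11100010 → 3-byte char #3 = E2 97 9A.
Offset 10: leading byte 0x25 = 00100101 → 1-byte char #4 = 25.
Offset 11: leading byte 0xF0 = 11110000 → 4-byte char #5 = F0 A6 B2 8B.
Leading byte 0xF0 = 11110000 matches 11110xxx → 4-byte sequence.
Byte 1: 0xF0 = 11110000, payload 000 (3 bits).
Byte 2: 0xA6 = 10100110 (10xxxxxx ✓), payload 100110.
Byte 3: 0xB2 = 10110010 (10xxxxxx ✓), payload 110010.
Byte 4: 0x8B = 10001011 (10xxxxxx ✓), payload 001011.
Concatenate: 000100110110010001011 = 0x26C8B (21 bits → U+26C8B).

U+26C8B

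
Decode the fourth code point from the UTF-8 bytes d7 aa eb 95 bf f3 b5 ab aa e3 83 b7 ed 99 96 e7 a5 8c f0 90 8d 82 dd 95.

U+30F7

Offset 0: leading byte 0xD7 = 11010111 → 2-byte char #1 = D7 AA.
Offset 2: leading byte 0xEB = 11101011 → 3-byte char #2 = EB 95 BF.
Offset 5: leading byte 0xF3 = 11110011 → 4-byte char #3 = F3 B5 AB AA.
Offset 9: leading byte 0xE3 = 11100011 → 3-byte char #4 = E3 83 B7.
Leading byte 0xE3 = 11100011 matches 1110xxxx → 3-byte sequence.
Byte 1: 0xE3 = 11100011, payload 0011 (4 bits).
Byte 2: 0x83 = 10000011 (10xxxxxx ✓), payload 000011.
Byte 3: 0xB7 = 10110111 (10xxxxxx ✓), payload 110111.
Concatenate: 0011000011110111 = 0x30F7 (16 bits → U+30F7).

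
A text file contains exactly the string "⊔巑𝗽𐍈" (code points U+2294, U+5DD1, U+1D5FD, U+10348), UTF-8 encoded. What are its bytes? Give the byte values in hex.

U+2294: 3-byte form → E2 8A 94.
U+5DD1: 3-byte form → E5 B7 91.
U+1D5FD: 4-byte form → F0 9D 97 BD.
U+10348: 4-byte form → F0 90 8D 88.
Concatenated (14 bytes): E2 8A 94 E5 B7 91 F0 9D 97 BD F0 90 8D 88.

E2 8A 94 E5 B7 91 F0 9D 97 BD F0 90 8D 88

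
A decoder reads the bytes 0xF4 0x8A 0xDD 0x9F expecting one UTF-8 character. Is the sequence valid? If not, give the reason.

Leading byte 0xF4 = 11110100 → 4-byte form.
Byte 3 is 0xDD = 11011101, which is not 10xxxxxx — expected a continuation byte.

invalid (non-continuation byte where continuation expected)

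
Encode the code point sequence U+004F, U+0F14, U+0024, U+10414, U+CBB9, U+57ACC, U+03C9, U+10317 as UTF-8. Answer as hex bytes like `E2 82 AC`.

4F E0 BC 94 24 F0 90 90 94 EC AE B9 F1 97 AB 8C CF 89 F0 90 8C 97

U+004F: 1-byte form → 4F.
U+0F14: 3-byte form → E0 BC 94.
U+0024: 1-byte form → 24.
U+10414: 4-byte form → F0 90 90 94.
U+CBB9: 3-byte form → EC AE B9.
U+57ACC: 4-byte form → F1 97 AB 8C.
U+03C9: 2-byte form → CF 89.
U+10317: 4-byte form → F0 90 8C 97.
Concatenated (22 bytes): 4F E0 BC 94 24 F0 90 90 94 EC AE B9 F1 97 AB 8C CF 89 F0 90 8C 97.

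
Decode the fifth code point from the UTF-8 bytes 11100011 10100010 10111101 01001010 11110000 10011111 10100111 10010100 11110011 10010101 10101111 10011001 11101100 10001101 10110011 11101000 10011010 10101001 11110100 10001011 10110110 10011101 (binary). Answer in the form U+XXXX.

U+C373

Offset 0: leading byte 0xE3 = 11100011 → 3-byte char #1 = E3 A2 BD.
Offset 3: leading byte 0x4A = 01001010 → 1-byte char #2 = 4A.
Offset 4: leading byte 0xF0 = 11110000 → 4-byte char #3 = F0 9F A7 94.
Offset 8: leading byte 0xF3 = 11110011 → 4-byte char #4 = F3 95 AF 99.
Offset 12: leading byte 0xEC = 11101100 → 3-byte char #5 = EC 8D B3.
Leading byte 0xEC = 11101100 matches 1110xxxx → 3-byte sequence.
Byte 1: 0xEC = 11101100, payload 1100 (4 bits).
Byte 2: 0x8D = 10001101 (10xxxxxx ✓), payload 001101.
Byte 3: 0xB3 = 10110011 (10xxxxxx ✓), payload 110011.
Concatenate: 1100001101110011 = 0xC373 (16 bits → U+C373).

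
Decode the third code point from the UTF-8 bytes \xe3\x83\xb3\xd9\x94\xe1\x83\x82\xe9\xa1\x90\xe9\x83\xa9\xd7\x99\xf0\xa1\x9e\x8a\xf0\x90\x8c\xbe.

Offset 0: leading byte 0xE3 = 11100011 → 3-byte char #1 = E3 83 B3.
Offset 3: leading byte 0xD9 = 11011001 → 2-byte char #2 = D9 94.
Offset 5: leading byte 0xE1 = 11100001 → 3-byte char #3 = E1 83 82.
Leading byte 0xE1 = 11100001 matches 1110xxxx → 3-byte sequence.
Byte 1: 0xE1 = 11100001, payload 0001 (4 bits).
Byte 2: 0x83 = 10000011 (10xxxxxx ✓), payload 000011.
Byte 3: 0x82 = 10000010 (10xxxxxx ✓), payload 000010.
Concatenate: 0001000011000010 = 0x10C2 (16 bits → U+10C2).

U+10C2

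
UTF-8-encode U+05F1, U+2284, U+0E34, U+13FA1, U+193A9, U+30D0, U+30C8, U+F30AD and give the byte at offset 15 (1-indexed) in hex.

0x8E

1-indexed offset 15 is 0-indexed offset 14.
U+05F1 → 2-byte form D7 B1 at offsets 0–1.
U+2284 → 3-byte form E2 8A 84 at offsets 2–4.
U+0E34 → 3-byte form E0 B8 B4 at offsets 5–7.
U+13FA1 → 4-byte form F0 93 BE A1 at offsets 8–11.
U+193A9 → 4-byte form F0 99 8E A9 at offsets 12–15.
Offset 14 falls in char 5's range; it's byte 3 of F0 99 8E A9 = 0x8E.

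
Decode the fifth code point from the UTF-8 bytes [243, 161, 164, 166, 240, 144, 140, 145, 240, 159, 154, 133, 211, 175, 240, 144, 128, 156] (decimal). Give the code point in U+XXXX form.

U+1001C

Offset 0: leading byte 0xF3 = 11110011 → 4-byte char #1 = F3 A1 A4 A6.
Offset 4: leading byte 0xF0 = 11110000 → 4-byte char #2 = F0 90 8C 91.
Offset 8: leading byte 0xF0 = 11110000 → 4-byte char #3 = F0 9F 9A 85.
Offset 12: leading byte 0xD3 = 11010011 → 2-byte char #4 = D3 AF.
Offset 14: leading byte 0xF0 = 11110000 → 4-byte char #5 = F0 90 80 9C.
Leading byte 0xF0 = 11110000 matches 11110xxx → 4-byte sequence.
Byte 1: 0xF0 = 11110000, payload 000 (3 bits).
Byte 2: 0x90 = 10010000 (10xxxxxx ✓), payload 010000.
Byte 3: 0x80 = 10000000 (10xxxxxx ✓), payload 000000.
Byte 4: 0x9C = 10011100 (10xxxxxx ✓), payload 011100.
Concatenate: 000010000000000011100 = 0x1001C (21 bits → U+1001C).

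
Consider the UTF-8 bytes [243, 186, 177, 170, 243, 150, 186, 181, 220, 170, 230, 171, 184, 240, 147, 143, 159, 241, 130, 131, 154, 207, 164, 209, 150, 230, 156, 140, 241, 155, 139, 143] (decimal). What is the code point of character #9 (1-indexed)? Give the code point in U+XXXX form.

Offset 0: leading byte 0xF3 = 11110011 → 4-byte char #1 = F3 BA B1 AA.
Offset 4: leading byte 0xF3 = 11110011 → 4-byte char #2 = F3 96 BA B5.
Offset 8: leading byte 0xDC = 11011100 → 2-byte char #3 = DC AA.
Offset 10: leading byte 0xE6 = 11100110 → 3-byte char #4 = E6 AB B8.
Offset 13: leading byte 0xF0 = 11110000 → 4-byte char #5 = F0 93 8F 9F.
Offset 17: leading byte 0xF1 = 11110001 → 4-byte char #6 = F1 82 83 9A.
Offset 21: leading byte 0xCF = 11001111 → 2-byte char #7 = CF A4.
Offset 23: leading byte 0xD1 = 11010001 → 2-byte char #8 = D1 96.
Offset 25: leading byte 0xE6 = 11100110 → 3-byte char #9 = E6 9C 8C.
Leading byte 0xE6 = 11100110 matches 1110xxxx → 3-byte sequence.
Byte 1: 0xE6 = 11100110, payload 0110 (4 bits).
Byte 2: 0x9C = 10011100 (10xxxxxx ✓), payload 011100.
Byte 3: 0x8C = 10001100 (10xxxxxx ✓), payload 001100.
Concatenate: 0110011100001100 = 0x670C (16 bits → U+670C).

U+670C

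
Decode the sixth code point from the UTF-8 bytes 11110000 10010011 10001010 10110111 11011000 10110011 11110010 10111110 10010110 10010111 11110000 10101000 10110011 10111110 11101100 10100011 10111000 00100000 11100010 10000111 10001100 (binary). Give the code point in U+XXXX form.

Offset 0: leading byte 0xF0 = 11110000 → 4-byte char #1 = F0 93 8A B7.
Offset 4: leading byte 0xD8 = 11011000 → 2-byte char #2 = D8 B3.
Offset 6: leading byte 0xF2 = 11110010 → 4-byte char #3 = F2 BE 96 97.
Offset 10: leading byte 0xF0 = 11110000 → 4-byte char #4 = F0 A8 B3 BE.
Offset 14: leading byte 0xEC = 11101100 → 3-byte char #5 = EC A3 B8.
Offset 17: leading byte 0x20 = 00100000 → 1-byte char #6 = 20.
Leading byte 0x20 = 00100000 matches 0xxxxxxx → 1-byte sequence.
Byte 1: 0x20 = 00100000, payload 0100000 (7 bits).
Concatenate: 0100000 = 0x20 (7 bits → U+0020).

U+0020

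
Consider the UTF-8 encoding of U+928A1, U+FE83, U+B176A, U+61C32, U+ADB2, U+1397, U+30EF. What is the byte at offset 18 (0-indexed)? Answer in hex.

U+928A1 → 4-byte form F2 92 A2 A1 at offsets 0–3.
U+FE83 → 3-byte form EF BA 83 at offsets 4–6.
U+B176A → 4-byte form F2 B1 9D AA at offsets 7–10.
U+61C32 → 4-byte form F1 A1 B0 B2 at offsets 11–14.
U+ADB2 → 3-byte form EA B6 B2 at offsets 15–17.
U+1397 → 3-byte form E1 8E 97 at offsets 18–20.
Offset 18 falls in char 6's range; it's byte 1 of E1 8E 97 = 0xE1.

0xE1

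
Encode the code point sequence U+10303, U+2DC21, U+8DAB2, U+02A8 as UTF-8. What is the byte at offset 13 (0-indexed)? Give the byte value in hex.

0xA8

U+10303 → 4-byte form F0 90 8C 83 at offsets 0–3.
U+2DC21 → 4-byte form F0 AD B0 A1 at offsets 4–7.
U+8DAB2 → 4-byte form F2 8D AA B2 at offsets 8–11.
U+02A8 → 2-byte form CA A8 at offsets 12–13.
Offset 13 falls in char 4's range; it's byte 2 of CA A8 = 0xA8.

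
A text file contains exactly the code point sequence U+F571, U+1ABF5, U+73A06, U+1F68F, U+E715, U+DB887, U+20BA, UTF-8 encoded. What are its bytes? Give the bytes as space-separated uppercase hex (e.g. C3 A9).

U+F571: 3-byte form → EF 95 B1.
U+1ABF5: 4-byte form → F0 9A AF B5.
U+73A06: 4-byte form → F1 B3 A8 86.
U+1F68F: 4-byte form → F0 9F 9A 8F.
U+E715: 3-byte form → EE 9C 95.
U+DB887: 4-byte form → F3 9B A2 87.
U+20BA: 3-byte form → E2 82 BA.
Concatenated (25 bytes): EF 95 B1 F0 9A AF B5 F1 B3 A8 86 F0 9F 9A 8F EE 9C 95 F3 9B A2 87 E2 82 BA.

EF 95 B1 F0 9A AF B5 F1 B3 A8 86 F0 9F 9A 8F EE 9C 95 F3 9B A2 87 E2 82 BA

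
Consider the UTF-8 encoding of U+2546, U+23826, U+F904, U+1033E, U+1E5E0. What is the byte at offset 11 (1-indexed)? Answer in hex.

1-indexed offset 11 is 0-indexed offset 10.
U+2546 → 3-byte form E2 95 86 at offsets 0–2.
U+23826 → 4-byte form F0 A3 A0 A6 at offsets 3–6.
U+F904 → 3-byte form EF A4 84 at offsets 7–9.
U+1033E → 4-byte form F0 90 8C BE at offsets 10–13.
Offset 10 falls in char 4's range; it's byte 1 of F0 90 8C BE = 0xF0.

0xF0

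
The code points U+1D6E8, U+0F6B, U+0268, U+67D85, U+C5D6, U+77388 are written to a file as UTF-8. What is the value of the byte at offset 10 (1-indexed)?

0xF1

1-indexed offset 10 is 0-indexed offset 9.
U+1D6E8 → 4-byte form F0 9D 9B A8 at offsets 0–3.
U+0F6B → 3-byte form E0 BD AB at offsets 4–6.
U+0268 → 2-byte form C9 A8 at offsets 7–8.
U+67D85 → 4-byte form F1 A7 B6 85 at offsets 9–12.
Offset 9 falls in char 4's range; it's byte 1 of F1 A7 B6 85 = 0xF1.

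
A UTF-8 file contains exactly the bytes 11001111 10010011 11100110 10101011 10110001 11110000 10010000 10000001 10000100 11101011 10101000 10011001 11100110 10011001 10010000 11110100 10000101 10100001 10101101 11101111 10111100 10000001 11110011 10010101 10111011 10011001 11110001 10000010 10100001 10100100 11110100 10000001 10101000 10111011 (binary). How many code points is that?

Byte at offset 0: 0xCF = 11001111 → 2-byte char (#1). Advance 2.
Byte at offset 2: 0xE6 = 11100110 → 3-byte char (#2). Advance 3.
Byte at offset 5: 0xF0 = 11110000 → 4-byte char (#3). Advance 4.
Byte at offset 9: 0xEB = 11101011 → 3-byte char (#4). Advance 3.
Byte at offset 12: 0xE6 = 11100110 → 3-byte char (#5). Advance 3.
Byte at offset 15: 0xF4 = 11110100 → 4-byte char (#6). Advance 4.
Byte at offset 19: 0xEF = 11101111 → 3-byte char (#7). Advance 3.
Byte at offset 22: 0xF3 = 11110011 → 4-byte char (#8). Advance 4.
Byte at offset 26: 0xF1 = 11110001 → 4-byte char (#9). Advance 4.
Byte at offset 30: 0xF4 = 11110100 → 4-byte char (#10). Advance 4.
Reached end at offset 34 after 10 code points.

10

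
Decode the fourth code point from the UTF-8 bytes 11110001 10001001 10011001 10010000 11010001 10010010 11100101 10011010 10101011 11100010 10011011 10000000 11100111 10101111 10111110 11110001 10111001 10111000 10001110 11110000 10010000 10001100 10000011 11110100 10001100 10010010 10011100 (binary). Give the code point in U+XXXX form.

Offset 0: leading byte 0xF1 = 11110001 → 4-byte char #1 = F1 89 99 90.
Offset 4: leading byte 0xD1 = 11010001 → 2-byte char #2 = D1 92.
Offset 6: leading byte 0xE5 = 11100101 → 3-byte char #3 = E5 9A AB.
Offset 9: leading byte 0xE2 = 11100010 → 3-byte char #4 = E2 9B 80.
Leading byte 0xE2 = 11100010 matches 1110xxxx → 3-byte sequence.
Byte 1: 0xE2 = 11100010, payload 0010 (4 bits).
Byte 2: 0x9B = 10011011 (10xxxxxx ✓), payload 011011.
Byte 3: 0x80 = 10000000 (10xxxxxx ✓), payload 000000.
Concatenate: 0010011011000000 = 0x26C0 (16 bits → U+26C0).

U+26C0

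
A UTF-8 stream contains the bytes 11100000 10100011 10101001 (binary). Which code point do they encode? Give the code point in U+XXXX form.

Leading byte 0xE0 = 11100000 matches 1110xxxx → 3-byte sequence.
Byte 1: 0xE0 = 11100000, payload 0000 (4 bits).
Byte 2: 0xA3 = 10100011 (10xxxxxx ✓), payload 100011.
Byte 3: 0xA9 = 10101001 (10xxxxxx ✓), payload 101001.
Concatenate: 0000100011101001 = 0x8E9 (16 bits → U+08E9).

U+08E9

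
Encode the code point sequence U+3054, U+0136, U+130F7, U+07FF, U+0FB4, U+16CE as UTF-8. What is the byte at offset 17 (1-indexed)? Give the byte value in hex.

0x8E

1-indexed offset 17 is 0-indexed offset 16.
U+3054 → 3-byte form E3 81 94 at offsets 0–2.
U+0136 → 2-byte form C4 B6 at offsets 3–4.
U+130F7 → 4-byte form F0 93 83 B7 at offsets 5–8.
U+07FF → 2-byte form DF BF at offsets 9–10.
U+0FB4 → 3-byte form E0 BE B4 at offsets 11–13.
U+16CE → 3-byte form E1 9B 8E at offsets 14–16.
Offset 16 falls in char 6's range; it's byte 3 of E1 9B 8E = 0x8E.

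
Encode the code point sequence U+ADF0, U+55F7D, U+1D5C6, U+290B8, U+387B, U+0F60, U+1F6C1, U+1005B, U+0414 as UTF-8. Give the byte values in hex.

EA B7 B0 F1 95 BD BD F0 9D 97 86 F0 A9 82 B8 E3 A1 BB E0 BD A0 F0 9F 9B 81 F0 90 81 9B D0 94

U+ADF0: 3-byte form → EA B7 B0.
U+55F7D: 4-byte form → F1 95 BD BD.
U+1D5C6: 4-byte form → F0 9D 97 86.
U+290B8: 4-byte form → F0 A9 82 B8.
U+387B: 3-byte form → E3 A1 BB.
U+0F60: 3-byte form → E0 BD A0.
U+1F6C1: 4-byte form → F0 9F 9B 81.
U+1005B: 4-byte form → F0 90 81 9B.
U+0414: 2-byte form → D0 94.
Concatenated (31 bytes): EA B7 B0 F1 95 BD BD F0 9D 97 86 F0 A9 82 B8 E3 A1 BB E0 BD A0 F0 9F 9B 81 F0 90 81 9B D0 94.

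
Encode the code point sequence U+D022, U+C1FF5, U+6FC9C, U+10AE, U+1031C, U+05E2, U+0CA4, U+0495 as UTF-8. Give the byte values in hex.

ED 80 A2 F3 81 BF B5 F1 AF B2 9C E1 82 AE F0 90 8C 9C D7 A2 E0 B2 A4 D2 95

U+D022: 3-byte form → ED 80 A2.
U+C1FF5: 4-byte form → F3 81 BF B5.
U+6FC9C: 4-byte form → F1 AF B2 9C.
U+10AE: 3-byte form → E1 82 AE.
U+1031C: 4-byte form → F0 90 8C 9C.
U+05E2: 2-byte form → D7 A2.
U+0CA4: 3-byte form → E0 B2 A4.
U+0495: 2-byte form → D2 95.
Concatenated (25 bytes): ED 80 A2 F3 81 BF B5 F1 AF B2 9C E1 82 AE F0 90 8C 9C D7 A2 E0 B2 A4 D2 95.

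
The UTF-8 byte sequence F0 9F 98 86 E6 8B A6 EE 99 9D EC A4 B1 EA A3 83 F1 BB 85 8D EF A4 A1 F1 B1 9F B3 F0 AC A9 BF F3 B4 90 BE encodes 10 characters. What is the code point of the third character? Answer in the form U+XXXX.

Offset 0: leading byte 0xF0 = 11110000 → 4-byte char #1 = F0 9F 98 86.
Offset 4: leading byte 0xE6 = 11100110 → 3-byte char #2 = E6 8B A6.
Offset 7: leading byte 0xEE = 11101110 → 3-byte char #3 = EE 99 9D.
Leading byte 0xEE = 11101110 matches 1110xxxx → 3-byte sequence.
Byte 1: 0xEE = 11101110, payload 1110 (4 bits).
Byte 2: 0x99 = 10011001 (10xxxxxx ✓), payload 011001.
Byte 3: 0x9D = 10011101 (10xxxxxx ✓), payload 011101.
Concatenate: 1110011001011101 = 0xE65D (16 bits → U+E65D).

U+E65D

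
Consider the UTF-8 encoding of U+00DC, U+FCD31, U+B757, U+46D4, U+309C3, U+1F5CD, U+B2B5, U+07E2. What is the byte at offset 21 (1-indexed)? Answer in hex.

1-indexed offset 21 is 0-indexed offset 20.
U+00DC → 2-byte form C3 9C at offsets 0–1.
U+FCD31 → 4-byte form F3 BC B4 B1 at offsets 2–5.
U+B757 → 3-byte form EB 9D 97 at offsets 6–8.
U+46D4 → 3-byte form E4 9B 94 at offsets 9–11.
U+309C3 → 4-byte form F0 B0 A7 83 at offsets 12–15.
U+1F5CD → 4-byte form F0 9F 97 8D at offsets 16–19.
U+B2B5 → 3-byte form EB 8A B5 at offsets 20–22.
Offset 20 falls in char 7's range; it's byte 1 of EB 8A B5 = 0xEB.

0xEB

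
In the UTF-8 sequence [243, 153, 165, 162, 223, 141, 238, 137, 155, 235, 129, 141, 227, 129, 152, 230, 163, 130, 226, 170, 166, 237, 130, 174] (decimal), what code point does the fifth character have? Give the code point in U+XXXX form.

U+3058

Offset 0: leading byte 0xF3 = 11110011 → 4-byte char #1 = F3 99 A5 A2.
Offset 4: leading byte 0xDF = 11011111 → 2-byte char #2 = DF 8D.
Offset 6: leading byte 0xEE = 11101110 → 3-byte char #3 = EE 89 9B.
Offset 9: leading byte 0xEB = 11101011 → 3-byte char #4 = EB 81 8D.
Offset 12: leading byte 0xE3 = 11100011 → 3-byte char #5 = E3 81 98.
Leading byte 0xE3 = 11100011 matches 1110xxxx → 3-byte sequence.
Byte 1: 0xE3 = 11100011, payload 0011 (4 bits).
Byte 2: 0x81 = 10000001 (10xxxxxx ✓), payload 000001.
Byte 3: 0x98 = 10011000 (10xxxxxx ✓), payload 011000.
Concatenate: 0011000001011000 = 0x3058 (16 bits → U+3058).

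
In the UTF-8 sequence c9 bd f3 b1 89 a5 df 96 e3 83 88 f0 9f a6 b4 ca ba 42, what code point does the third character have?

Offset 0: leading byte 0xC9 = 11001001 → 2-byte char #1 = C9 BD.
Offset 2: leading byte 0xF3 = 11110011 → 4-byte char #2 = F3 B1 89 A5.
Offset 6: leading byte 0xDF = 11011111 → 2-byte char #3 = DF 96.
Leading byte 0xDF = 11011111 matches 110xxxxx → 2-byte sequence.
Byte 1: 0xDF = 11011111, payload 11111 (5 bits).
Byte 2: 0x96 = 10010110 (10xxxxxx ✓), payload 010110.
Concatenate: 11111010110 = 0x7D6 (11 bits → U+07D6).

U+07D6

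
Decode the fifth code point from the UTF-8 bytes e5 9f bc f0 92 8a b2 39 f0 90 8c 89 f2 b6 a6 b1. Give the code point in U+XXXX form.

U+B69B1

Offset 0: leading byte 0xE5 = 11100101 → 3-byte char #1 = E5 9F BC.
Offset 3: leading byte 0xF0 = 11110000 → 4-byte char #2 = F0 92 8A B2.
Offset 7: leading byte 0x39 = 00111001 → 1-byte char #3 = 39.
Offset 8: leading byte 0xF0 = 11110000 → 4-byte char #4 = F0 90 8C 89.
Offset 12: leading byte 0xF2 = 11110010 → 4-byte char #5 = F2 B6 A6 B1.
Leading byte 0xF2 = 11110010 matches 11110xxx → 4-byte sequence.
Byte 1: 0xF2 = 11110010, payload 010 (3 bits).
Byte 2: 0xB6 = 10110110 (10xxxxxx ✓), payload 110110.
Byte 3: 0xA6 = 10100110 (10xxxxxx ✓), payload 100110.
Byte 4: 0xB1 = 10110001 (10xxxxxx ✓), payload 110001.
Concatenate: 010110110100110110001 = 0xB69B1 (21 bits → U+B69B1).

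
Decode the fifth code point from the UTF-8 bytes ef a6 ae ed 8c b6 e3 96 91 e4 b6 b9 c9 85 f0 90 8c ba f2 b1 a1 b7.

U+0245

Offset 0: leading byte 0xEF = 11101111 → 3-byte char #1 = EF A6 AE.
Offset 3: leading byte 0xED = 11101101 → 3-byte char #2 = ED 8C B6.
Offset 6: leading byte 0xE3 = 11100011 → 3-byte char #3 = E3 96 91.
Offset 9: leading byte 0xE4 = 11100100 → 3-byte char #4 = E4 B6 B9.
Offset 12: leading byte 0xC9 = 11001001 → 2-byte char #5 = C9 85.
Leading byte 0xC9 = 11001001 matches 110xxxxx → 2-byte sequence.
Byte 1: 0xC9 = 11001001, payload 01001 (5 bits).
Byte 2: 0x85 = 10000101 (10xxxxxx ✓), payload 000101.
Concatenate: 01001000101 = 0x245 (11 bits → U+0245).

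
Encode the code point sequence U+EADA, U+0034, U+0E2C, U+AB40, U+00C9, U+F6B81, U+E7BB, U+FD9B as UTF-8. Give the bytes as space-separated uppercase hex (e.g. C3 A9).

U+EADA: 3-byte form → EE AB 9A.
U+0034: 1-byte form → 34.
U+0E2C: 3-byte form → E0 B8 AC.
U+AB40: 3-byte form → EA AD 80.
U+00C9: 2-byte form → C3 89.
U+F6B81: 4-byte form → F3 B6 AE 81.
U+E7BB: 3-byte form → EE 9E BB.
U+FD9B: 3-byte form → EF B6 9B.
Concatenated (22 bytes): EE AB 9A 34 E0 B8 AC EA AD 80 C3 89 F3 B6 AE 81 EE 9E BB EF B6 9B.

EE AB 9A 34 E0 B8 AC EA AD 80 C3 89 F3 B6 AE 81 EE 9E BB EF B6 9B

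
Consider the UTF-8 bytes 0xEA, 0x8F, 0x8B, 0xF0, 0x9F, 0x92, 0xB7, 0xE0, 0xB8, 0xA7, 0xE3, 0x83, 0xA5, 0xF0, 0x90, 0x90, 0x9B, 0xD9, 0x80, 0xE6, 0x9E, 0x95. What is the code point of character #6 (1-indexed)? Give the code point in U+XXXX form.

Offset 0: leading byte 0xEA = 11101010 → 3-byte char #1 = EA 8F 8B.
Offset 3: leading byte 0xF0 = 11110000 → 4-byte char #2 = F0 9F 92 B7.
Offset 7: leading byte 0xE0 = 11100000 → 3-byte char #3 = E0 B8 A7.
Offset 10: leading byte 0xE3 = 11100011 → 3-byte char #4 = E3 83 A5.
Offset 13: leading byte 0xF0 = 11110000 → 4-byte char #5 = F0 90 90 9B.
Offset 17: leading byte 0xD9 = 11011001 → 2-byte char #6 = D9 80.
Leading byte 0xD9 = 11011001 matches 110xxxxx → 2-byte sequence.
Byte 1: 0xD9 = 11011001, payload 11001 (5 bits).
Byte 2: 0x80 = 10000000 (10xxxxxx ✓), payload 000000.
Concatenate: 11001000000 = 0x640 (11 bits → U+0640).

U+0640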